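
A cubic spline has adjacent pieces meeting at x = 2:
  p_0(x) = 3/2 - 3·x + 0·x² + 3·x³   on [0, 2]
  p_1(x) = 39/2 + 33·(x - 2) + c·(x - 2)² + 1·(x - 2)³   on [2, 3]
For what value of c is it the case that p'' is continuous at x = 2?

p_0''(x) = 0 + 18·x, so p_0''(2) = 36. On the right, p_1''(2) = 2c, so c = 18.

18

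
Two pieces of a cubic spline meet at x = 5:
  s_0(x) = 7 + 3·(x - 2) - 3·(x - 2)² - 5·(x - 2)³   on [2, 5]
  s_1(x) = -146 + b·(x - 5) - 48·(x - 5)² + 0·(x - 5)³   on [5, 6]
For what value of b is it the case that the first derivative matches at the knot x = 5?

-150

s_0'(x) = 3 - 6·(x - 2) - 15·(x - 2)², so s_0'(5) = -150. On the right, s_1'(5) = b, so b = -150.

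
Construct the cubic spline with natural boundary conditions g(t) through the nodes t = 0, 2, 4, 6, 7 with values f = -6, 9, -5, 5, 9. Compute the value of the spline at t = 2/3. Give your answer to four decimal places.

With M_i denoting the second derivative at x_i, h_i = 2, 2, 2, 1, and Δ_i = (y_(i+1) − y_i)/h_i = 15/2, -7, 5, 4:
  2·M_0 + 8·M_1 + 2·M_2 = 6(Δ_1 - Δ_0) = -87
  2·M_1 + 8·M_2 + 2·M_3 = 6(Δ_2 - Δ_1) = 72
  2·M_2 + 6·M_3 + 1·M_4 = 6(Δ_3 - Δ_2) = -6
Natural end conditions: M_0 = M_4 = 0.
Forward elimination and back-substitution give M_0 = 0, M_1 = -1179/82, M_2 = 1149/82, M_3 = -465/82, M_4 = 0.
On [0, 2], g(t) = -6 + 504/41·t + 0·t² - 393/328·t³.
With t = 2/3: g(2/3) = 679/369.

1.8401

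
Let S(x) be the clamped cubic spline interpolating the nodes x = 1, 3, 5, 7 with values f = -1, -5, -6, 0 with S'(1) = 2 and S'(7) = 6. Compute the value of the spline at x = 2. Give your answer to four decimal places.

-1.8417

With M_i denoting the second derivative at x_i, h_i = 2, 2, 2, and Δ_i = (y_(i+1) − y_i)/h_i = -2, -1/2, 3:
  2·M_0 + 8·M_1 + 2·M_2 = 6(Δ_1 - Δ_0) = 9
  2·M_1 + 8·M_2 + 2·M_3 = 6(Δ_2 - Δ_1) = 21
Clamped end conditions give two more equations: 2h_0·M_0 + h_0·M_1 = 6(Δ_0 - S'(1)) = -24 and h_2·M_2 + 2h_2·M_3 = 6(S'(7) - Δ_2) = 18.
Forward elimination and back-substitution give M_0 = -221/30, M_1 = 41/15, M_2 = 14/15, M_3 = 121/30.
On [1, 3], S(x) = -1 + 2·(x - 1) - 221/60·(x - 1)² + 101/120·(x - 1)³.
With (x - 1) = 1: S(2) = -221/120.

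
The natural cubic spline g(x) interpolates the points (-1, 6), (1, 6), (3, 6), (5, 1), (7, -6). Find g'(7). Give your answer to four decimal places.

-3.5893

With σ_i denoting the second derivative at x_i, h_i = 2, 2, 2, 2, and Δ_i = (y_(i+1) − y_i)/h_i = 0, 0, -5/2, -7/2:
  2·σ_0 + 8·σ_1 + 2·σ_2 = 6(Δ_1 - Δ_0) = 0
  2·σ_1 + 8·σ_2 + 2·σ_3 = 6(Δ_2 - Δ_1) = -15
  2·σ_2 + 8·σ_3 + 2·σ_4 = 6(Δ_3 - Δ_2) = -6
Natural end conditions: σ_0 = σ_4 = 0.
Solving the tridiagonal system: σ_0 = 0, σ_1 = 27/56, σ_2 = -27/14, σ_3 = -15/56, σ_4 = 0.
On [5, 7], g'(x) = b_3 + 2c_3·(x - 5) + 3d_3·(x - 5)² with b_3 = Δ_3 - h_3(2σ_3 + σ_4)/6 = -93/28, c_3 = σ_3/2 = -15/112, d_3 = (σ_4 - σ_3)/(6h_3) = 5/224. So g'(7) = -201/56.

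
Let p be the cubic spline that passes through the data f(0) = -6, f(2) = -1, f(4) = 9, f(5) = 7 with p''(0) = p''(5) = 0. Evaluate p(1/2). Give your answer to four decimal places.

With σ_i denoting the second derivative at x_i, h_i = 2, 2, 1, and Δ_i = (y_(i+1) − y_i)/h_i = 5/2, 5, -2:
  2·σ_0 + 8·σ_1 + 2·σ_2 = 6(Δ_1 - Δ_0) = 15
  2·σ_1 + 6·σ_2 + 1·σ_3 = 6(Δ_2 - Δ_1) = -42
Natural end conditions: σ_0 = σ_3 = 0.
Solving: σ_0 = 0, σ_1 = 87/22, σ_2 = -183/22, σ_3 = 0.
On [0, 2], p(t) = -6 + 13/11·t + 0·t² + 29/88·t³.
With t = 1/2: p(1/2) = -3779/704.

-5.3679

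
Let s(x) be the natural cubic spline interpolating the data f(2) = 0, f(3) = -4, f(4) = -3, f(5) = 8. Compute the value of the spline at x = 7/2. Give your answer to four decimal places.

Put M_i = s'' at the i-th knot. Here h = (1, 1, 1) and Δ = (-4, 1, 11), so the interior equations h_(i-1)·M_(i-1) + 2(h_(i-1)+h_i)·M_i + h_i·M_(i+1) = 6(Δ_i − Δ_(i-1)) read
  1·M_0 + 4·M_1 + 1·M_2 = 6(Δ_1 - Δ_0) = 30
  1·M_1 + 4·M_2 + 1·M_3 = 6(Δ_2 - Δ_1) = 60
Natural end conditions: M_0 = M_3 = 0.
Hence M_0 = 0, M_1 = 4, M_2 = 14, M_3 = 0.
On [3, 4], s(x) = -4 - 8/3·(x - 3) + 2·(x - 3)² + 5/3·(x - 3)³.
With (x - 3) = 1/2: s(7/2) = -37/8.

-4.6250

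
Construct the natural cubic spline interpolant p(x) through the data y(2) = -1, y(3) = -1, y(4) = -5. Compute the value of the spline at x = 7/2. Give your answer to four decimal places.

-2.6250

Let m_i = p''(x_i). Step sizes h_i = 1, 1; slopes of the chords Δ_i = (y_(i+1) - y_i)/h_i = 0, -4.
  1·m_0 + 4·m_1 + 1·m_2 = 6(Δ_1 - Δ_0) = -24
Natural end conditions: m_0 = m_2 = 0.
Forward elimination and back-substitution give m_0 = 0, m_1 = -6, m_2 = 0.
On [3, 4], p(x) = -1 - 2·(x - 3) - 3·(x - 3)² + 1·(x - 3)³.
With (x - 3) = 1/2: p(7/2) = -21/8.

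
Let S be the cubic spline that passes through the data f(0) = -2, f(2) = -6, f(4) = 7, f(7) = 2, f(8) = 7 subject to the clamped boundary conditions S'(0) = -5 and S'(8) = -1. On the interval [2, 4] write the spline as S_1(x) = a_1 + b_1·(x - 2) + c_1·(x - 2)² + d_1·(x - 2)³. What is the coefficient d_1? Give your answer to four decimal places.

Write m_i for S''(x_i). With h_i = 2, 2, 3, 1 and divided differences Δ_i = -2, 13/2, -5/3, 5, the continuity of S' gives the tridiagonal system
  2·m_0 + 8·m_1 + 2·m_2 = 6(Δ_1 - Δ_0) = 51
  2·m_1 + 10·m_2 + 3·m_3 = 6(Δ_2 - Δ_1) = -49
  3·m_2 + 8·m_3 + 1·m_4 = 6(Δ_3 - Δ_2) = 40
Clamped end conditions give two more equations: 2h_0·m_0 + h_0·m_1 = 6(Δ_0 - S'(0)) = 18 and h_3·m_3 + 2h_3·m_4 = 6(S'(8) - Δ_3) = -36.
Solving the tridiagonal system: m_0 = 11/288, m_1 = 1285/144, m_2 = -2947/288, m_3 = 1703/144, m_4 = -6887/288.
On [2, 4], with S_1(x) = a_1 + b_1·(x - 2) + c_1·(x - 2)² + d_1·(x - 2)³: c_1 = m_1/2 = 1285/288, d_1 = (m_2 - m_1)/(6h_1) = -613/384, b_1 = Δ_1 - h_1(2m_1 + m_2)/6 = 1141/288.

-1.5964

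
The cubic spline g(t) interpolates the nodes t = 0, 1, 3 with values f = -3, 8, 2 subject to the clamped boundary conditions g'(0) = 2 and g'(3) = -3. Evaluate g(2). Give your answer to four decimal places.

8.0833

Let m_i = g''(x_i). Step sizes h_i = 1, 2; slopes of the chords Δ_i = (y_(i+1) - y_i)/h_i = 11, -3.
  1·m_0 + 6·m_1 + 2·m_2 = 6(Δ_1 - Δ_0) = -84
Clamped end conditions give two more equations: 2h_0·m_0 + h_0·m_1 = 6(Δ_0 - g'(0)) = 54 and h_1·m_1 + 2h_1·m_2 = 6(g'(3) - Δ_1) = 0.
Solving: m_0 = 118/3, m_1 = -74/3, m_2 = 37/3.
On [1, 3], g(t) = 8 + 28/3·(t - 1) - 37/3·(t - 1)² + 37/12·(t - 1)³.
With (t - 1) = 1: g(2) = 97/12.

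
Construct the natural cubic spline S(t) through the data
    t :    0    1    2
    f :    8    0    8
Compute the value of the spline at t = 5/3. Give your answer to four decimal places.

With σ_i denoting the second derivative at x_i, h_i = 1, 1, and Δ_i = (y_(i+1) − y_i)/h_i = -8, 8:
  1·σ_0 + 4·σ_1 + 1·σ_2 = 6(Δ_1 - Δ_0) = 96
Natural end conditions: σ_0 = σ_2 = 0.
Solving: σ_0 = 0, σ_1 = 24, σ_2 = 0.
On [1, 2], S(t) = 0 + 0·(t - 1) + 12·(t - 1)² - 4·(t - 1)³.
With (t - 1) = 2/3: S(5/3) = 112/27.

4.1481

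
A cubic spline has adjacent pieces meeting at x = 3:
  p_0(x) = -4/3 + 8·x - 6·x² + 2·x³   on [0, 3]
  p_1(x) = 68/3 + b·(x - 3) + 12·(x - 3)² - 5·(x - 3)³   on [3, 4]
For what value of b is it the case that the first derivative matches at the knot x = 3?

26

p_0'(x) = 8 - 12·x + 6·x², so p_0'(3) = 26. On the right, p_1'(3) = b, so b = 26.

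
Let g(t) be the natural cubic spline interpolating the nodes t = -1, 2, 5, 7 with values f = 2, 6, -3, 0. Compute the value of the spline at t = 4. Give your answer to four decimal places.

With M_i denoting the second derivative at x_i, h_i = 3, 3, 2, and Δ_i = (y_(i+1) − y_i)/h_i = 4/3, -3, 3/2:
  3·M_0 + 12·M_1 + 3·M_2 = 6(Δ_1 - Δ_0) = -26
  3·M_1 + 10·M_2 + 2·M_3 = 6(Δ_2 - Δ_1) = 27
Natural end conditions: M_0 = M_3 = 0.
Solving: M_0 = 0, M_1 = -341/111, M_2 = 134/37, M_3 = 0.
On [2, 5], g(t) = 6 - 193/111·(t - 2) - 341/222·(t - 2)² + 743/1998·(t - 2)³.
With (t - 2) = 2: g(4) = -646/999.

-0.6466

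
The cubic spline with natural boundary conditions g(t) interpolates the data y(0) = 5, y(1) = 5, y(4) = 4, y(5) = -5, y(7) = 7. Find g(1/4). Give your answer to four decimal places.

Let m_i = g''(x_i). Step sizes h_i = 1, 3, 1, 2; slopes of the chords Δ_i = (y_(i+1) - y_i)/h_i = 0, -1/3, -9, 6.
  1·m_0 + 8·m_1 + 3·m_2 = 6(Δ_1 - Δ_0) = -2
  3·m_1 + 8·m_2 + 1·m_3 = 6(Δ_2 - Δ_1) = -52
  1·m_2 + 6·m_3 + 2·m_4 = 6(Δ_3 - Δ_2) = 90
Natural end conditions: m_0 = m_4 = 0.
Forward elimination and back-substitution give m_0 = 0, m_1 = 556/161, m_2 = -1590/161, m_3 = 2680/161, m_4 = 0.
On [0, 1], g(t) = 5 - 278/483·t + 0·t² + 278/483·t³.
With t = 1/4: g(1/4) = 25065/5152.

4.8651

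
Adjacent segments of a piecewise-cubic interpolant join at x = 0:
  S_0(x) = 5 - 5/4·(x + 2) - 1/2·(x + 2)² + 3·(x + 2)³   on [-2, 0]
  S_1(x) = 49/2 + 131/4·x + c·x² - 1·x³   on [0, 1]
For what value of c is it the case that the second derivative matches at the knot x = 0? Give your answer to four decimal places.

S_0''(x) = -1 + 18·(x + 2), so S_0''(0) = 35. On the right, S_1''(0) = 2c, so c = 35/2.

17.5000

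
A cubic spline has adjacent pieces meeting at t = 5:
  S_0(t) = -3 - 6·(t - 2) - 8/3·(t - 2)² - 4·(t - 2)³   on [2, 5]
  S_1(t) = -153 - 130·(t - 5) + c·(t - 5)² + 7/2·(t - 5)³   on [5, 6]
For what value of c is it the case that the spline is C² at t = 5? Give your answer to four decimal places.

-38.6667

S_0''(t) = -16/3 - 24·(t - 2), so S_0''(5) = -232/3. On the right, S_1''(5) = 2c, so c = -116/3.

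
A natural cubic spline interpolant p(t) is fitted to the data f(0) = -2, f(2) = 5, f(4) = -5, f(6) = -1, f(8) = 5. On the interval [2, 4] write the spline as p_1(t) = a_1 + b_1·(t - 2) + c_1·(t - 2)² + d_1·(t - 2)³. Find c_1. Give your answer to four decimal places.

-4.1384

Let M_i = p''(x_i). Step sizes h_i = 2, 2, 2, 2; slopes of the chords Δ_i = (y_(i+1) - y_i)/h_i = 7/2, -5, 2, 3.
  2·M_0 + 8·M_1 + 2·M_2 = 6(Δ_1 - Δ_0) = -51
  2·M_1 + 8·M_2 + 2·M_3 = 6(Δ_2 - Δ_1) = 42
  2·M_2 + 8·M_3 + 2·M_4 = 6(Δ_3 - Δ_2) = 6
Natural end conditions: M_0 = M_4 = 0.
Forward elimination and back-substitution give M_0 = 0, M_1 = -927/112, M_2 = 213/28, M_3 = -129/112, M_4 = 0.
On [2, 4], with p_1(t) = a_1 + b_1·(t - 2) + c_1·(t - 2)² + d_1·(t - 2)³: c_1 = M_1/2 = -927/224, d_1 = (M_2 - M_1)/(6h_1) = 593/448, b_1 = Δ_1 - h_1(2M_1 + M_2)/6 = -113/56.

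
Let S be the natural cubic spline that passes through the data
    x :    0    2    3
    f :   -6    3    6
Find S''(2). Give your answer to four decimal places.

With m_i denoting the second derivative at x_i, h_i = 2, 1, and Δ_i = (y_(i+1) − y_i)/h_i = 9/2, 3:
  2·m_0 + 6·m_1 + 1·m_2 = 6(Δ_1 - Δ_0) = -9
Natural end conditions: m_0 = m_2 = 0.
Solving: m_0 = 0, m_1 = -3/2, m_2 = 0.

-1.5000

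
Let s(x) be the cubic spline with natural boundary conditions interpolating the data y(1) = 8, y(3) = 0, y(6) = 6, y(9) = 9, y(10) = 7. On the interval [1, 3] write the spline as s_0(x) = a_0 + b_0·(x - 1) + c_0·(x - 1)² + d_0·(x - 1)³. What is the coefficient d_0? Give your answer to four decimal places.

0.3252

Put m_i = s'' at the i-th knot. Here h = (2, 3, 3, 1) and Δ = (-4, 2, 1, -2), so the interior equations h_(i-1)·m_(i-1) + 2(h_(i-1)+h_i)·m_i + h_i·m_(i+1) = 6(Δ_i − Δ_(i-1)) read
  2·m_0 + 10·m_1 + 3·m_2 = 6(Δ_1 - Δ_0) = 36
  3·m_1 + 12·m_2 + 3·m_3 = 6(Δ_2 - Δ_1) = -6
  3·m_2 + 8·m_3 + 1·m_4 = 6(Δ_3 - Δ_2) = -18
Natural end conditions: m_0 = m_4 = 0.
Forward elimination and back-substitution give m_0 = 0, m_1 = 519/133, m_2 = -134/133, m_3 = -249/133, m_4 = 0.
On [1, 3], with s_0(x) = a_0 + b_0·(x - 1) + c_0·(x - 1)² + d_0·(x - 1)³: c_0 = m_0/2 = 0, d_0 = (m_1 - m_0)/(6h_0) = 173/532, b_0 = Δ_0 - h_0(2m_0 + m_1)/6 = -705/133.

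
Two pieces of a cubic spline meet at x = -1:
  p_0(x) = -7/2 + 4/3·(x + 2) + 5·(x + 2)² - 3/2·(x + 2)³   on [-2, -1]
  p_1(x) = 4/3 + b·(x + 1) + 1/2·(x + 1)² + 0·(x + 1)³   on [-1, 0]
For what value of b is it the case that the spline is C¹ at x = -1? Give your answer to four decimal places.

p_0'(x) = 4/3 + 10·(x + 2) - 9/2·(x + 2)², so p_0'(-1) = 41/6. On the right, p_1'(-1) = b, so b = 41/6.

6.8333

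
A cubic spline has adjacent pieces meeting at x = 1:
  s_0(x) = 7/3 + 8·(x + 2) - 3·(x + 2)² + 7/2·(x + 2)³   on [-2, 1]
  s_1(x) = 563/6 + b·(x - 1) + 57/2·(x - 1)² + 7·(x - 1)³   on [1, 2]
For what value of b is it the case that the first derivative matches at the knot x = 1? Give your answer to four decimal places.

s_0'(x) = 8 - 6·(x + 2) + 21/2·(x + 2)², so s_0'(1) = 169/2. On the right, s_1'(1) = b, so b = 169/2.

84.5000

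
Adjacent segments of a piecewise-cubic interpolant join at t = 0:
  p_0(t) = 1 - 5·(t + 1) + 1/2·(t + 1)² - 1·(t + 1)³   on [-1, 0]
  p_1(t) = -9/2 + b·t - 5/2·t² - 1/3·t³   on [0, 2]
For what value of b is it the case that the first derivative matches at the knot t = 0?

p_0'(t) = -5 + 1·(t + 1) - 3·(t + 1)², so p_0'(0) = -7. On the right, p_1'(0) = b, so b = -7.

-7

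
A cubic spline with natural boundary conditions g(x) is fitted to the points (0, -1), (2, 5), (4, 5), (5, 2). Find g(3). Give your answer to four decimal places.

6.0227

Put m_i = g'' at the i-th knot. Here h = (2, 2, 1) and Δ = (3, 0, -3), so the interior equations h_(i-1)·m_(i-1) + 2(h_(i-1)+h_i)·m_i + h_i·m_(i+1) = 6(Δ_i − Δ_(i-1)) read
  2·m_0 + 8·m_1 + 2·m_2 = 6(Δ_1 - Δ_0) = -18
  2·m_1 + 6·m_2 + 1·m_3 = 6(Δ_2 - Δ_1) = -18
Natural end conditions: m_0 = m_3 = 0.
Solving the tridiagonal system: m_0 = 0, m_1 = -18/11, m_2 = -27/11, m_3 = 0.
On [2, 4], g(x) = 5 + 21/11·(x - 2) - 9/11·(x - 2)² - 3/44·(x - 2)³.
With (x - 2) = 1: g(3) = 265/44.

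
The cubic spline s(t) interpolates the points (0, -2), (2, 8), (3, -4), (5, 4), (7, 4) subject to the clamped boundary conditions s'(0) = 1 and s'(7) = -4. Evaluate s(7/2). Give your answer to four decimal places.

With σ_i denoting the second derivative at x_i, h_i = 2, 1, 2, 2, and Δ_i = (y_(i+1) − y_i)/h_i = 5, -12, 4, 0:
  2·σ_0 + 6·σ_1 + 1·σ_2 = 6(Δ_1 - Δ_0) = -102
  1·σ_1 + 6·σ_2 + 2·σ_3 = 6(Δ_2 - Δ_1) = 96
  2·σ_2 + 8·σ_3 + 2·σ_4 = 6(Δ_3 - Δ_2) = -24
Clamped end conditions give two more equations: 2h_0·σ_0 + h_0·σ_1 = 6(Δ_0 - s'(0)) = 24 and h_3·σ_3 + 2h_3·σ_4 = 6(s'(7) - Δ_3) = -24.
Forward elimination and back-substitution give σ_0 = 1204/61, σ_1 = -1676/61, σ_2 = 1426/61, σ_3 = -512/61, σ_4 = -110/61.
On [3, 5], s(t) = -4 - 536/61·(t - 3) + 713/61·(t - 3)² - 323/122·(t - 3)³.
With (t - 3) = 1/2: s(7/2) = -5663/976.

-5.8023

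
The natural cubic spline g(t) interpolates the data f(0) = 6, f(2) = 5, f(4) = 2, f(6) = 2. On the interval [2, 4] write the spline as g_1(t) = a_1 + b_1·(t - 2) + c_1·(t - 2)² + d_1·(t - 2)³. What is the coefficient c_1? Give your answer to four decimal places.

Let m_i = g''(x_i). Step sizes h_i = 2, 2, 2; slopes of the chords Δ_i = (y_(i+1) - y_i)/h_i = -1/2, -3/2, 0.
  2·m_0 + 8·m_1 + 2·m_2 = 6(Δ_1 - Δ_0) = -6
  2·m_1 + 8·m_2 + 2·m_3 = 6(Δ_2 - Δ_1) = 9
Natural end conditions: m_0 = m_3 = 0.
Solving the tridiagonal system: m_0 = 0, m_1 = -11/10, m_2 = 7/5, m_3 = 0.
On [2, 4], with g_1(t) = a_1 + b_1·(t - 2) + c_1·(t - 2)² + d_1·(t - 2)³: c_1 = m_1/2 = -11/20, d_1 = (m_2 - m_1)/(6h_1) = 5/24, b_1 = Δ_1 - h_1(2m_1 + m_2)/6 = -37/30.

-0.5500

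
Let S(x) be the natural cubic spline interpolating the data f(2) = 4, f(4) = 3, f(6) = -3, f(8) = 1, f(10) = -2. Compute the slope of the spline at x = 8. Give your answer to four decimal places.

Put M_i = S'' at the i-th knot. Here h = (2, 2, 2, 2) and Δ = (-1/2, -3, 2, -3/2), so the interior equations h_(i-1)·M_(i-1) + 2(h_(i-1)+h_i)·M_i + h_i·M_(i+1) = 6(Δ_i − Δ_(i-1)) read
  2·M_0 + 8·M_1 + 2·M_2 = 6(Δ_1 - Δ_0) = -15
  2·M_1 + 8·M_2 + 2·M_3 = 6(Δ_2 - Δ_1) = 30
  2·M_2 + 8·M_3 + 2·M_4 = 6(Δ_3 - Δ_2) = -21
Natural end conditions: M_0 = M_4 = 0.
Hence M_0 = 0, M_1 = -183/56, M_2 = 39/7, M_3 = -225/56, M_4 = 0.
On [8, 10], S'(x) = b_3 + 2c_3·(x - 8) + 3d_3·(x - 8)² with b_3 = Δ_3 - h_3(2M_3 + M_4)/6 = 33/28, c_3 = M_3/2 = -225/112, d_3 = (M_4 - M_3)/(6h_3) = 75/224. So S'(8) = 33/28.

1.1786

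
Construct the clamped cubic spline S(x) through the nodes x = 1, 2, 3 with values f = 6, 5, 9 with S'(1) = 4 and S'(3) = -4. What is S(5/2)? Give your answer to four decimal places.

7.7813

Let M_i = S''(x_i). Step sizes h_i = 1, 1; slopes of the chords Δ_i = (y_(i+1) - y_i)/h_i = -1, 4.
  1·M_0 + 4·M_1 + 1·M_2 = 6(Δ_1 - Δ_0) = 30
Clamped end conditions give two more equations: 2h_0·M_0 + h_0·M_1 = 6(Δ_0 - S'(1)) = -30 and h_1·M_1 + 2h_1·M_2 = 6(S'(3) - Δ_1) = -48.
Solving the tridiagonal system: M_0 = -53/2, M_1 = 23, M_2 = -71/2.
On [2, 3], S(x) = 5 + 9/4·(x - 2) + 23/2·(x - 2)² - 39/4·(x - 2)³.
With (x - 2) = 1/2: S(5/2) = 249/32.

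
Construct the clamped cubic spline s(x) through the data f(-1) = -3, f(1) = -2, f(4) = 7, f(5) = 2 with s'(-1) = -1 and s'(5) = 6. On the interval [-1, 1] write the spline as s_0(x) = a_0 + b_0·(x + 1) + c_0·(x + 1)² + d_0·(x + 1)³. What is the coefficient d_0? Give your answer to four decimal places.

0.5000

Let M_i = s''(x_i). Step sizes h_i = 2, 3, 1; slopes of the chords Δ_i = (y_(i+1) - y_i)/h_i = 1/2, 3, -5.
  2·M_0 + 10·M_1 + 3·M_2 = 6(Δ_1 - Δ_0) = 15
  3·M_1 + 8·M_2 + 1·M_3 = 6(Δ_2 - Δ_1) = -48
Clamped end conditions give two more equations: 2h_0·M_0 + h_0·M_1 = 6(Δ_0 - s'(-1)) = 9 and h_2·M_2 + 2h_2·M_3 = 6(s'(5) - Δ_2) = 66.
Solving the tridiagonal system: M_0 = -1/2, M_1 = 11/2, M_2 = -13, M_3 = 79/2.
On [-1, 1], with s_0(x) = a_0 + b_0·(x + 1) + c_0·(x + 1)² + d_0·(x + 1)³: c_0 = M_0/2 = -1/4, d_0 = (M_1 - M_0)/(6h_0) = 1/2, b_0 = Δ_0 - h_0(2M_0 + M_1)/6 = -1.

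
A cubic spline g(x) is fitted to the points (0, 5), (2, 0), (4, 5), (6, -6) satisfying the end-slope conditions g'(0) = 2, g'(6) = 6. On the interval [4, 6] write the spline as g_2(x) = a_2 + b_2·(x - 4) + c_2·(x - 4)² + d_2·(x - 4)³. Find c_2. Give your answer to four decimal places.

Let σ_i = g''(x_i). Step sizes h_i = 2, 2, 2; slopes of the chords Δ_i = (y_(i+1) - y_i)/h_i = -5/2, 5/2, -11/2.
  2·σ_0 + 8·σ_1 + 2·σ_2 = 6(Δ_1 - Δ_0) = 30
  2·σ_1 + 8·σ_2 + 2·σ_3 = 6(Δ_2 - Δ_1) = -48
Clamped end conditions give two more equations: 2h_0·σ_0 + h_0·σ_1 = 6(Δ_0 - g'(0)) = -27 and h_2·σ_2 + 2h_2·σ_3 = 6(g'(6) - Δ_2) = 69.
Solving: σ_0 = -359/30, σ_1 = 313/30, σ_2 = -443/30, σ_3 = 739/30.
On [4, 6], with g_2(x) = a_2 + b_2·(x - 4) + c_2·(x - 4)² + d_2·(x - 4)³: c_2 = σ_2/2 = -443/60, d_2 = (σ_3 - σ_2)/(6h_2) = 197/60, b_2 = Δ_2 - h_2(2σ_2 + σ_3)/6 = -58/15.

-7.3833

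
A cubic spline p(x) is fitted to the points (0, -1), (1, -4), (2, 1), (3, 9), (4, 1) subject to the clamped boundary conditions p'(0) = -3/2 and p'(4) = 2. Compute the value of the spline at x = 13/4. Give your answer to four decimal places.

Put m_i = p'' at the i-th knot. Here h = (1, 1, 1, 1) and Δ = (-3, 5, 8, -8), so the interior equations h_(i-1)·m_(i-1) + 2(h_(i-1)+h_i)·m_i + h_i·m_(i+1) = 6(Δ_i − Δ_(i-1)) read
  1·m_0 + 4·m_1 + 1·m_2 = 6(Δ_1 - Δ_0) = 48
  1·m_1 + 4·m_2 + 1·m_3 = 6(Δ_2 - Δ_1) = 18
  1·m_2 + 4·m_3 + 1·m_4 = 6(Δ_3 - Δ_2) = -96
Clamped end conditions give two more equations: 2h_0·m_0 + h_0·m_1 = 6(Δ_0 - p'(0)) = -9 and h_3·m_3 + 2h_3·m_4 = 6(p'(4) - Δ_3) = 60.
Solving: m_0 = -83/8, m_1 = 47/4, m_2 = 91/8, m_3 = -157/4, m_4 = 397/8.
On [3, 4], p(x) = 9 - 51/16·(x - 3) - 157/8·(x - 3)² + 237/16·(x - 3)³.
With (x - 3) = 1/4: p(13/4) = 7381/1024.

7.2080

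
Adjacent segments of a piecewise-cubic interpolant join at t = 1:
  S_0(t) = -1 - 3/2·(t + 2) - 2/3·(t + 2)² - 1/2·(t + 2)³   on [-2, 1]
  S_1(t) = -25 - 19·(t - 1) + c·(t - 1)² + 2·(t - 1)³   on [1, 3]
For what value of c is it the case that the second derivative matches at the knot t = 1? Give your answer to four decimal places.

-5.1667

S_0''(t) = -4/3 - 3·(t + 2), so S_0''(1) = -31/3. On the right, S_1''(1) = 2c, so c = -31/6.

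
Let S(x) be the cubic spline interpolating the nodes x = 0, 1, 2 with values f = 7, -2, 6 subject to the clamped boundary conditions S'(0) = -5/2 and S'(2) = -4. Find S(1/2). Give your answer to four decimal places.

2.0781

With m_i denoting the second derivative at x_i, h_i = 1, 1, and Δ_i = (y_(i+1) − y_i)/h_i = -9, 8:
  1·m_0 + 4·m_1 + 1·m_2 = 6(Δ_1 - Δ_0) = 102
Clamped end conditions give two more equations: 2h_0·m_0 + h_0·m_1 = 6(Δ_0 - S'(0)) = -39 and h_1·m_1 + 2h_1·m_2 = 6(S'(2) - Δ_1) = -72.
Hence m_0 = -183/4, m_1 = 105/2, m_2 = -249/4.
On [0, 1], S(x) = 7 - 5/2·x - 183/8·x² + 131/8·x³.
With x = 1/2: S(1/2) = 133/64.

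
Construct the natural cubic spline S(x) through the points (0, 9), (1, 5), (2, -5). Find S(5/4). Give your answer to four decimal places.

2.9922

With M_i denoting the second derivative at x_i, h_i = 1, 1, and Δ_i = (y_(i+1) − y_i)/h_i = -4, -10:
  1·M_0 + 4·M_1 + 1·M_2 = 6(Δ_1 - Δ_0) = -36
Natural end conditions: M_0 = M_2 = 0.
Forward elimination and back-substitution give M_0 = 0, M_1 = -9, M_2 = 0.
On [1, 2], S(x) = 5 - 7·(x - 1) - 9/2·(x - 1)² + 3/2·(x - 1)³.
With (x - 1) = 1/4: S(5/4) = 383/128.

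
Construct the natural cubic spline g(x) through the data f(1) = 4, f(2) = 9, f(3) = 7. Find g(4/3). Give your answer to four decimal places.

6.1852

Write σ_i for g''(x_i). With h_i = 1, 1 and divided differences Δ_i = 5, -2, the continuity of g' gives the tridiagonal system
  1·σ_0 + 4·σ_1 + 1·σ_2 = 6(Δ_1 - Δ_0) = -42
Natural end conditions: σ_0 = σ_2 = 0.
Solving the tridiagonal system: σ_0 = 0, σ_1 = -21/2, σ_2 = 0.
On [1, 2], g(x) = 4 + 27/4·(x - 1) + 0·(x - 1)² - 7/4·(x - 1)³.
With (x - 1) = 1/3: g(4/3) = 167/27.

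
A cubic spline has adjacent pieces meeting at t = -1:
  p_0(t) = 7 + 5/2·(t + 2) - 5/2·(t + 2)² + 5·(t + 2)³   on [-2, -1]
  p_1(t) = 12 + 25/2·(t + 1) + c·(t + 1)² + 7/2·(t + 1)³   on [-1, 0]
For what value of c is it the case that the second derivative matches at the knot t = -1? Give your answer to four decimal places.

12.5000

p_0''(t) = -5 + 30·(t + 2), so p_0''(-1) = 25. On the right, p_1''(-1) = 2c, so c = 25/2.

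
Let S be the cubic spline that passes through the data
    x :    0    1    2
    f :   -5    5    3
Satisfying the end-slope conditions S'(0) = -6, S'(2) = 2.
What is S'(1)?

7

Write M_i for S''(x_i). With h_i = 1, 1 and divided differences Δ_i = 10, -2, the continuity of S' gives the tridiagonal system
  1·M_0 + 4·M_1 + 1·M_2 = 6(Δ_1 - Δ_0) = -72
Clamped end conditions give two more equations: 2h_0·M_0 + h_0·M_1 = 6(Δ_0 - S'(0)) = 96 and h_1·M_1 + 2h_1·M_2 = 6(S'(2) - Δ_1) = 24.
Solving: M_0 = 70, M_1 = -44, M_2 = 34.
On [1, 2], S'(x) = b_1 + 2c_1·(x - 1) + 3d_1·(x - 1)² with b_1 = Δ_1 - h_1(2M_1 + M_2)/6 = 7, c_1 = M_1/2 = -22, d_1 = (M_2 - M_1)/(6h_1) = 13. So S'(1) = 7.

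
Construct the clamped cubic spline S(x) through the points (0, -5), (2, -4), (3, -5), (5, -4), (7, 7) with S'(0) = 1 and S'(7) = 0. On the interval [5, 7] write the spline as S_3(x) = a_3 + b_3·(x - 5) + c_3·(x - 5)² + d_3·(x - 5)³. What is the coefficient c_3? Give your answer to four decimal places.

With m_i denoting the second derivative at x_i, h_i = 2, 1, 2, 2, and Δ_i = (y_(i+1) − y_i)/h_i = 1/2, -1, 1/2, 11/2:
  2·m_0 + 6·m_1 + 1·m_2 = 6(Δ_1 - Δ_0) = -9
  1·m_1 + 6·m_2 + 2·m_3 = 6(Δ_2 - Δ_1) = 9
  2·m_2 + 8·m_3 + 2·m_4 = 6(Δ_3 - Δ_2) = 30
Clamped end conditions give two more equations: 2h_0·m_0 + h_0·m_1 = 6(Δ_0 - S'(0)) = -3 and h_3·m_3 + 2h_3·m_4 = 6(S'(7) - Δ_3) = -33.
Hence m_0 = -13/244, m_1 = -85/61, m_2 = -65/122, m_3 = 829/122, m_4 = -1421/122.
On [5, 7], with S_3(x) = a_3 + b_3·(x - 5) + c_3·(x - 5)² + d_3·(x - 5)³: c_3 = m_3/2 = 829/244, d_3 = (m_4 - m_3)/(6h_3) = -375/244, b_3 = Δ_3 - h_3(2m_3 + m_4)/6 = 296/61.

3.3975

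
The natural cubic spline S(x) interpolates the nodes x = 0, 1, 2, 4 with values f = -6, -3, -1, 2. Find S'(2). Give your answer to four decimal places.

Write σ_i for S''(x_i). With h_i = 1, 1, 2 and divided differences Δ_i = 3, 2, 3/2, the continuity of S' gives the tridiagonal system
  1·σ_0 + 4·σ_1 + 1·σ_2 = 6(Δ_1 - Δ_0) = -6
  1·σ_1 + 6·σ_2 + 2·σ_3 = 6(Δ_2 - Δ_1) = -3
Natural end conditions: σ_0 = σ_3 = 0.
Solving: σ_0 = 0, σ_1 = -33/23, σ_2 = -6/23, σ_3 = 0.
On [2, 4], S'(x) = b_2 + 2c_2·(x - 2) + 3d_2·(x - 2)² with b_2 = Δ_2 - h_2(2σ_2 + σ_3)/6 = 77/46, c_2 = σ_2/2 = -3/23, d_2 = (σ_3 - σ_2)/(6h_2) = 1/46. So S'(2) = 77/46.

1.6739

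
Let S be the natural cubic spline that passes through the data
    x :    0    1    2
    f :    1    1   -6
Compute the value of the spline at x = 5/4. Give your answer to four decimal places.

-0.1758

With M_i denoting the second derivative at x_i, h_i = 1, 1, and Δ_i = (y_(i+1) − y_i)/h_i = 0, -7:
  1·M_0 + 4·M_1 + 1·M_2 = 6(Δ_1 - Δ_0) = -42
Natural end conditions: M_0 = M_2 = 0.
Forward elimination and back-substitution give M_0 = 0, M_1 = -21/2, M_2 = 0.
On [1, 2], S(x) = 1 - 7/2·(x - 1) - 21/4·(x - 1)² + 7/4·(x - 1)³.
With (x - 1) = 1/4: S(5/4) = -45/256.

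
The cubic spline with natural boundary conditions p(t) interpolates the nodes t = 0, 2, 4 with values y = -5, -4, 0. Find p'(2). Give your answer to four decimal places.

Write m_i for p''(x_i). With h_i = 2, 2 and divided differences Δ_i = 1/2, 2, the continuity of p' gives the tridiagonal system
  2·m_0 + 8·m_1 + 2·m_2 = 6(Δ_1 - Δ_0) = 9
Natural end conditions: m_0 = m_2 = 0.
Hence m_0 = 0, m_1 = 9/8, m_2 = 0.
On [2, 4], p'(t) = b_1 + 2c_1·(t - 2) + 3d_1·(t - 2)² with b_1 = Δ_1 - h_1(2m_1 + m_2)/6 = 5/4, c_1 = m_1/2 = 9/16, d_1 = (m_2 - m_1)/(6h_1) = -3/32. So p'(2) = 5/4.

1.2500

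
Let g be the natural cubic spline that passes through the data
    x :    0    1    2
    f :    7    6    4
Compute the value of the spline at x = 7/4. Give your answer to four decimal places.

4.5586

Put m_i = g'' at the i-th knot. Here h = (1, 1) and Δ = (-1, -2), so the interior equations h_(i-1)·m_(i-1) + 2(h_(i-1)+h_i)·m_i + h_i·m_(i+1) = 6(Δ_i − Δ_(i-1)) read
  1·m_0 + 4·m_1 + 1·m_2 = 6(Δ_1 - Δ_0) = -6
Natural end conditions: m_0 = m_2 = 0.
Hence m_0 = 0, m_1 = -3/2, m_2 = 0.
On [1, 2], g(x) = 6 - 3/2·(x - 1) - 3/4·(x - 1)² + 1/4·(x - 1)³.
With (x - 1) = 3/4: g(7/4) = 1167/256.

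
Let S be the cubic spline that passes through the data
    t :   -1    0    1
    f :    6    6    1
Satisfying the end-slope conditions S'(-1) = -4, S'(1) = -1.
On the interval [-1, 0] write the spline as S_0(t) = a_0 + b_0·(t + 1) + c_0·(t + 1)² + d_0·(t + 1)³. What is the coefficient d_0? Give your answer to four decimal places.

-6.5000

Write M_i for S''(x_i). With h_i = 1, 1 and divided differences Δ_i = 0, -5, the continuity of S' gives the tridiagonal system
  1·M_0 + 4·M_1 + 1·M_2 = 6(Δ_1 - Δ_0) = -30
Clamped end conditions give two more equations: 2h_0·M_0 + h_0·M_1 = 6(Δ_0 - S'(-1)) = 24 and h_1·M_1 + 2h_1·M_2 = 6(S'(1) - Δ_1) = 24.
Forward elimination and back-substitution give M_0 = 21, M_1 = -18, M_2 = 21.
On [-1, 0], with S_0(t) = a_0 + b_0·(t + 1) + c_0·(t + 1)² + d_0·(t + 1)³: c_0 = M_0/2 = 21/2, d_0 = (M_1 - M_0)/(6h_0) = -13/2, b_0 = Δ_0 - h_0(2M_0 + M_1)/6 = -4.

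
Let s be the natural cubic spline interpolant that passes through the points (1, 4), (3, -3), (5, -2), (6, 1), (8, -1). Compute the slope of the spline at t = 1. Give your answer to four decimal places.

With M_i denoting the second derivative at x_i, h_i = 2, 2, 1, 2, and Δ_i = (y_(i+1) − y_i)/h_i = -7/2, 1/2, 3, -1:
  2·M_0 + 8·M_1 + 2·M_2 = 6(Δ_1 - Δ_0) = 24
  2·M_1 + 6·M_2 + 1·M_3 = 6(Δ_2 - Δ_1) = 15
  1·M_2 + 6·M_3 + 2·M_4 = 6(Δ_3 - Δ_2) = -24
Natural end conditions: M_0 = M_4 = 0.
Hence M_0 = 0, M_1 = 153/64, M_2 = 39/16, M_3 = -141/32, M_4 = 0.
On [1, 3], s'(t) = b_0 + 2c_0·(t - 1) + 3d_0·(t - 1)² with b_0 = Δ_0 - h_0(2M_0 + M_1)/6 = -275/64, c_0 = M_0/2 = 0, d_0 = (M_1 - M_0)/(6h_0) = 51/256. So s'(1) = -275/64.

-4.2969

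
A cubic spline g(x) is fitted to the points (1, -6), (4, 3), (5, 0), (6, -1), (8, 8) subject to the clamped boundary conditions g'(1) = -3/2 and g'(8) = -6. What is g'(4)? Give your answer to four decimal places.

-0.6741

Write M_i for g''(x_i). With h_i = 3, 1, 1, 2 and divided differences Δ_i = 3, -3, -1, 9/2, the continuity of g' gives the tridiagonal system
  3·M_0 + 8·M_1 + 1·M_2 = 6(Δ_1 - Δ_0) = -36
  1·M_1 + 4·M_2 + 1·M_3 = 6(Δ_2 - Δ_1) = 12
  1·M_2 + 6·M_3 + 2·M_4 = 6(Δ_3 - Δ_2) = 33
Clamped end conditions give two more equations: 2h_0·M_0 + h_0·M_1 = 6(Δ_0 - g'(1)) = 27 and h_3·M_3 + 2h_3·M_4 = 6(g'(8) - Δ_3) = -63.
Solving: M_0 = 1335/158, M_1 = -624/79, M_2 = 291/158, M_3 = 990/79, M_4 = -6957/316.
On [4, 5], g'(x) = b_1 + 2c_1·(x - 4) + 3d_1·(x - 4)² with b_1 = Δ_1 - h_1(2M_1 + M_2)/6 = -213/316, c_1 = M_1/2 = -312/79, d_1 = (M_2 - M_1)/(6h_1) = 513/316. So g'(4) = -213/316.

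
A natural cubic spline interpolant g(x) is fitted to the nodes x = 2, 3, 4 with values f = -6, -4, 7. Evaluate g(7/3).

Write σ_i for g''(x_i). With h_i = 1, 1 and divided differences Δ_i = 2, 11, the continuity of g' gives the tridiagonal system
  1·σ_0 + 4·σ_1 + 1·σ_2 = 6(Δ_1 - Δ_0) = 54
Natural end conditions: σ_0 = σ_2 = 0.
Solving: σ_0 = 0, σ_1 = 27/2, σ_2 = 0.
On [2, 3], g(x) = -6 - 1/4·(x - 2) + 0·(x - 2)² + 9/4·(x - 2)³.
With (x - 2) = 1/3: g(7/3) = -6.

-6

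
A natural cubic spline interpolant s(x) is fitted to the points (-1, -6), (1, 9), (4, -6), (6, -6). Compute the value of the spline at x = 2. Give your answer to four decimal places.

6.5641

With m_i denoting the second derivative at x_i, h_i = 2, 3, 2, and Δ_i = (y_(i+1) − y_i)/h_i = 15/2, -5, 0:
  2·m_0 + 10·m_1 + 3·m_2 = 6(Δ_1 - Δ_0) = -75
  3·m_1 + 10·m_2 + 2·m_3 = 6(Δ_2 - Δ_1) = 30
Natural end conditions: m_0 = m_3 = 0.
Forward elimination and back-substitution give m_0 = 0, m_1 = -120/13, m_2 = 75/13, m_3 = 0.
On [1, 4], s(x) = 9 + 35/26·(x - 1) - 60/13·(x - 1)² + 5/6·(x - 1)³.
With (x - 1) = 1: s(2) = 256/39.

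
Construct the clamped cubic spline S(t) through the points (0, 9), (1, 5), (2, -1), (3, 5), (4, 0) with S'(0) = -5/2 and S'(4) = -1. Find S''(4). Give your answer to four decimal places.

27.1607

Put σ_i = S'' at the i-th knot. Here h = (1, 1, 1, 1) and Δ = (-4, -6, 6, -5), so the interior equations h_(i-1)·σ_(i-1) + 2(h_(i-1)+h_i)·σ_i + h_i·σ_(i+1) = 6(Δ_i − Δ_(i-1)) read
  1·σ_0 + 4·σ_1 + 1·σ_2 = 6(Δ_1 - Δ_0) = -12
  1·σ_1 + 4·σ_2 + 1·σ_3 = 6(Δ_2 - Δ_1) = 72
  1·σ_2 + 4·σ_3 + 1·σ_4 = 6(Δ_3 - Δ_2) = -66
Clamped end conditions give two more equations: 2h_0·σ_0 + h_0·σ_1 = 6(Δ_0 - S'(0)) = -9 and h_3·σ_3 + 2h_3·σ_4 = 6(S'(4) - Δ_3) = 24.
Forward elimination and back-substitution give σ_0 = 33/56, σ_1 = -285/28, σ_2 = 225/8, σ_3 = -849/28, σ_4 = 1521/56.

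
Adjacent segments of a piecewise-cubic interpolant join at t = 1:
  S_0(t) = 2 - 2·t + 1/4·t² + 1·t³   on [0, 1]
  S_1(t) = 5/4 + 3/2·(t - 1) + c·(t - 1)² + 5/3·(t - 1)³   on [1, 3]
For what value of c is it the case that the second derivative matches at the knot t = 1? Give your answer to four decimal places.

3.2500

S_0''(t) = 1/2 + 6·t, so S_0''(1) = 13/2. On the right, S_1''(1) = 2c, so c = 13/4.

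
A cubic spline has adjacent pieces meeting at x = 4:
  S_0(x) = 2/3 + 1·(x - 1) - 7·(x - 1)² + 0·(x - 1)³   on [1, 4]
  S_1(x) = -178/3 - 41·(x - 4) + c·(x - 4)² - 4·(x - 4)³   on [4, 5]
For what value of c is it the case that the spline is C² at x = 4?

-7

S_0''(x) = -14 + 0·(x - 1), so S_0''(4) = -14. On the right, S_1''(4) = 2c, so c = -7.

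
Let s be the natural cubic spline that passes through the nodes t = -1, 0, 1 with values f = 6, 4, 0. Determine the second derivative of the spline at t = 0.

-3

Put σ_i = s'' at the i-th knot. Here h = (1, 1) and Δ = (-2, -4), so the interior equations h_(i-1)·σ_(i-1) + 2(h_(i-1)+h_i)·σ_i + h_i·σ_(i+1) = 6(Δ_i − Δ_(i-1)) read
  1·σ_0 + 4·σ_1 + 1·σ_2 = 6(Δ_1 - Δ_0) = -12
Natural end conditions: σ_0 = σ_2 = 0.
Forward elimination and back-substitution give σ_0 = 0, σ_1 = -3, σ_2 = 0.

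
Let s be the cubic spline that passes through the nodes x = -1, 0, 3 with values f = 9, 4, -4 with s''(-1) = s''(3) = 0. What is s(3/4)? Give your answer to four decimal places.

Put M_i = s'' at the i-th knot. Here h = (1, 3) and Δ = (-5, -8/3), so the interior equations h_(i-1)·M_(i-1) + 2(h_(i-1)+h_i)·M_i + h_i·M_(i+1) = 6(Δ_i − Δ_(i-1)) read
  1·M_0 + 8·M_1 + 3·M_2 = 6(Δ_1 - Δ_0) = 14
Natural end conditions: M_0 = M_2 = 0.
Solving: M_0 = 0, M_1 = 7/4, M_2 = 0.
On [0, 3], s(x) = 4 - 53/12·x + 7/8·x² - 7/72·x³.
With x = 3/4: s(3/4) = 583/512.

1.1387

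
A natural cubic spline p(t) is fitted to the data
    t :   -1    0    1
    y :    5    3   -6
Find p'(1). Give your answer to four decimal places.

-10.7500

Put m_i = p'' at the i-th knot. Here h = (1, 1) and Δ = (-2, -9), so the interior equations h_(i-1)·m_(i-1) + 2(h_(i-1)+h_i)·m_i + h_i·m_(i+1) = 6(Δ_i − Δ_(i-1)) read
  1·m_0 + 4·m_1 + 1·m_2 = 6(Δ_1 - Δ_0) = -42
Natural end conditions: m_0 = m_2 = 0.
Forward elimination and back-substitution give m_0 = 0, m_1 = -21/2, m_2 = 0.
On [0, 1], p'(t) = b_1 + 2c_1·t + 3d_1·t² with b_1 = Δ_1 - h_1(2m_1 + m_2)/6 = -11/2, c_1 = m_1/2 = -21/4, d_1 = (m_2 - m_1)/(6h_1) = 7/4. So p'(1) = -43/4.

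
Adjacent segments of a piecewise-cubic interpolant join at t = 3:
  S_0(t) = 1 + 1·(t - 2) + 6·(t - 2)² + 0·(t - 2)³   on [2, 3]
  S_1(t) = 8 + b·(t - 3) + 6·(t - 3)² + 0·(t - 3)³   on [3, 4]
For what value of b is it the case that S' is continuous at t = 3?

S_0'(t) = 1 + 12·(t - 2) + 0·(t - 2)², so S_0'(3) = 13. On the right, S_1'(3) = b, so b = 13.

13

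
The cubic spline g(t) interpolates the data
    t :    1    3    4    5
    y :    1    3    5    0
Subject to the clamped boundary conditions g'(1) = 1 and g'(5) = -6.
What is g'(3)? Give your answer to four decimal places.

Let M_i = g''(x_i). Step sizes h_i = 2, 1, 1; slopes of the chords Δ_i = (y_(i+1) - y_i)/h_i = 1, 2, -5.
  2·M_0 + 6·M_1 + 1·M_2 = 6(Δ_1 - Δ_0) = 6
  1·M_1 + 4·M_2 + 1·M_3 = 6(Δ_2 - Δ_1) = -42
Clamped end conditions give two more equations: 2h_0·M_0 + h_0·M_1 = 6(Δ_0 - g'(1)) = 0 and h_2·M_2 + 2h_2·M_3 = 6(g'(5) - Δ_2) = -6.
Forward elimination and back-substitution give M_0 = -20/11, M_1 = 40/11, M_2 = -134/11, M_3 = 34/11.
On [3, 4], g'(t) = b_1 + 2c_1·(t - 3) + 3d_1·(t - 3)² with b_1 = Δ_1 - h_1(2M_1 + M_2)/6 = 31/11, c_1 = M_1/2 = 20/11, d_1 = (M_2 - M_1)/(6h_1) = -29/11. So g'(3) = 31/11.

2.8182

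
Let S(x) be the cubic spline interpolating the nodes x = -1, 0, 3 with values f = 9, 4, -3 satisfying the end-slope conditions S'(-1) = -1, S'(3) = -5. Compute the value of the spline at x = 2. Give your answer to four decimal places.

-0.1852

Write σ_i for S''(x_i). With h_i = 1, 3 and divided differences Δ_i = -5, -7/3, the continuity of S' gives the tridiagonal system
  1·σ_0 + 8·σ_1 + 3·σ_2 = 6(Δ_1 - Δ_0) = 16
Clamped end conditions give two more equations: 2h_0·σ_0 + h_0·σ_1 = 6(Δ_0 - S'(-1)) = -24 and h_1·σ_1 + 2h_1·σ_2 = 6(S'(3) - Δ_1) = -16.
Solving the tridiagonal system: σ_0 = -15, σ_1 = 6, σ_2 = -17/3.
On [0, 3], S(x) = 4 - 11/2·x + 3·x² - 35/54·x³.
With x = 2: S(2) = -5/27.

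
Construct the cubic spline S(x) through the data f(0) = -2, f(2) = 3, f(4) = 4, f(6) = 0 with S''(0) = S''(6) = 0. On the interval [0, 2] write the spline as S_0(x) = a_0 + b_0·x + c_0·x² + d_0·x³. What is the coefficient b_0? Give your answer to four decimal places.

2.8667

Put M_i = S'' at the i-th knot. Here h = (2, 2, 2) and Δ = (5/2, 1/2, -2), so the interior equations h_(i-1)·M_(i-1) + 2(h_(i-1)+h_i)·M_i + h_i·M_(i+1) = 6(Δ_i − Δ_(i-1)) read
  2·M_0 + 8·M_1 + 2·M_2 = 6(Δ_1 - Δ_0) = -12
  2·M_1 + 8·M_2 + 2·M_3 = 6(Δ_2 - Δ_1) = -15
Natural end conditions: M_0 = M_3 = 0.
Solving the tridiagonal system: M_0 = 0, M_1 = -11/10, M_2 = -8/5, M_3 = 0.
On [0, 2], with S_0(x) = a_0 + b_0·x + c_0·x² + d_0·x³: c_0 = M_0/2 = 0, d_0 = (M_1 - M_0)/(6h_0) = -11/120, b_0 = Δ_0 - h_0(2M_0 + M_1)/6 = 43/15.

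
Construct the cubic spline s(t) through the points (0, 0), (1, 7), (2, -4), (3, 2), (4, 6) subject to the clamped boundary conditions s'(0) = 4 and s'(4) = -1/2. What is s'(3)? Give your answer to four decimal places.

8.9554

Write M_i for s''(x_i). With h_i = 1, 1, 1, 1 and divided differences Δ_i = 7, -11, 6, 4, the continuity of s' gives the tridiagonal system
  1·M_0 + 4·M_1 + 1·M_2 = 6(Δ_1 - Δ_0) = -108
  1·M_1 + 4·M_2 + 1·M_3 = 6(Δ_2 - Δ_1) = 102
  1·M_2 + 4·M_3 + 1·M_4 = 6(Δ_3 - Δ_2) = -12
Clamped end conditions give two more equations: 2h_0·M_0 + h_0·M_1 = 6(Δ_0 - s'(0)) = 18 and h_3·M_3 + 2h_3·M_4 = 6(s'(4) - Δ_3) = -27.
Solving: M_0 = 1755/56, M_1 = -1251/28, M_2 = 315/8, M_3 = -303/28, M_4 = -453/56.
On [3, 4], s'(t) = b_3 + 2c_3·(t - 3) + 3d_3·(t - 3)² with b_3 = Δ_3 - h_3(2M_3 + M_4)/6 = 1003/112, c_3 = M_3/2 = -303/56, d_3 = (M_4 - M_3)/(6h_3) = 51/112. So s'(3) = 1003/112.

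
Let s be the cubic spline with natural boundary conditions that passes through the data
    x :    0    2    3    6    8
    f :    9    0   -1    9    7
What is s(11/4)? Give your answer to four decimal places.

Put m_i = s'' at the i-th knot. Here h = (2, 1, 3, 2) and Δ = (-9/2, -1, 10/3, -1), so the interior equations h_(i-1)·m_(i-1) + 2(h_(i-1)+h_i)·m_i + h_i·m_(i+1) = 6(Δ_i − Δ_(i-1)) read
  2·m_0 + 6·m_1 + 1·m_2 = 6(Δ_1 - Δ_0) = 21
  1·m_1 + 8·m_2 + 3·m_3 = 6(Δ_2 - Δ_1) = 26
  3·m_2 + 10·m_3 + 2·m_4 = 6(Δ_3 - Δ_2) = -26
Natural end conditions: m_0 = m_4 = 0.
Solving: m_0 = 0, m_1 = 1153/416, m_2 = 909/208, m_3 = -1627/416, m_4 = 0.
On [2, 3], s(x) = 0 - 1655/624·(x - 2) + 1153/832·(x - 2)² + 665/2496·(x - 2)³.
With (x - 2) = 3/4: s(11/4) = -58427/53248.

-1.0973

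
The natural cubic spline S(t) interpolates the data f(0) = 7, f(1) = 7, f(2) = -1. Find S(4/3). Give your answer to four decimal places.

Write M_i for S''(x_i). With h_i = 1, 1 and divided differences Δ_i = 0, -8, the continuity of S' gives the tridiagonal system
  1·M_0 + 4·M_1 + 1·M_2 = 6(Δ_1 - Δ_0) = -48
Natural end conditions: M_0 = M_2 = 0.
Solving: M_0 = 0, M_1 = -12, M_2 = 0.
On [1, 2], S(t) = 7 - 4·(t - 1) - 6·(t - 1)² + 2·(t - 1)³.
With (t - 1) = 1/3: S(4/3) = 137/27.

5.0741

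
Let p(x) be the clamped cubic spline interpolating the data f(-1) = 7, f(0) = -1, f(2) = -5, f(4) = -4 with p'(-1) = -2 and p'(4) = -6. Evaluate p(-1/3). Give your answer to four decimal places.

2.2238

With M_i denoting the second derivative at x_i, h_i = 1, 2, 2, and Δ_i = (y_(i+1) − y_i)/h_i = -8, -2, 1/2:
  1·M_0 + 6·M_1 + 2·M_2 = 6(Δ_1 - Δ_0) = 36
  2·M_1 + 8·M_2 + 2·M_3 = 6(Δ_2 - Δ_1) = 15
Clamped end conditions give two more equations: 2h_0·M_0 + h_0·M_1 = 6(Δ_0 - p'(-1)) = -36 and h_2·M_2 + 2h_2·M_3 = 6(p'(4) - Δ_2) = -39.
Forward elimination and back-substitution give M_0 = -517/23, M_1 = 206/23, M_2 = 109/46, M_3 = -503/46.
On [-1, 0], p(x) = 7 - 2·(x + 1) - 517/46·(x + 1)² + 241/46·(x + 1)³.
With (x + 1) = 2/3: p(-1/3) = 1381/621.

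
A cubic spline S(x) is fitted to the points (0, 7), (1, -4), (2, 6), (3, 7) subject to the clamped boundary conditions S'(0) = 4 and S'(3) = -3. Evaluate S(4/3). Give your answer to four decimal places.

Write M_i for S''(x_i). With h_i = 1, 1, 1 and divided differences Δ_i = -11, 10, 1, the continuity of S' gives the tridiagonal system
  1·M_0 + 4·M_1 + 1·M_2 = 6(Δ_1 - Δ_0) = 126
  1·M_1 + 4·M_2 + 1·M_3 = 6(Δ_2 - Δ_1) = -54
Clamped end conditions give two more equations: 2h_0·M_0 + h_0·M_1 = 6(Δ_0 - S'(0)) = -90 and h_2·M_2 + 2h_2·M_3 = 6(S'(3) - Δ_2) = -24.
Solving: M_0 = -1102/15, M_1 = 854/15, M_2 = -424/15, M_3 = 32/15.
On [1, 2], S(x) = -4 - 64/15·(x - 1) + 427/15·(x - 1)² - 71/5·(x - 1)³.
With (x - 1) = 1/3: S(4/3) = -376/135.

-2.7852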